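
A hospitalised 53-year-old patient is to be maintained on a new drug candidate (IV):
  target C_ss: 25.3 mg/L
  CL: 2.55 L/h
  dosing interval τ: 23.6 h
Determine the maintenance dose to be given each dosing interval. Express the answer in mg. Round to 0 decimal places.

At steady state, Dose/τ = Css × CL.
Dose = Css × CL × τ = 25.3 × 2.550 × 23.6 = 1523 mg

1523 mg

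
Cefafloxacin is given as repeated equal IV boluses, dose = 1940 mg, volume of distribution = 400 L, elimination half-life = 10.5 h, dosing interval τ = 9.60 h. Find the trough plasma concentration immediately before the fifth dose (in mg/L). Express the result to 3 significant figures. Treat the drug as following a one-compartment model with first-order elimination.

C₀ per dose = Dose / Vd = 1940 / 400 = 4.850 mg/L
k = ln2 / t½ = 0.693147 / 10.5 = 0.06601 h⁻¹
Fraction remaining after one interval: r = e^(−kτ) = e^(−0.06601 × 9.60) = 0.5306
Before dose 5, 4 doses have been given (aged 1τ, 2τ, 3τ, 4τ).
C_trough = C₀ × (r + r² + … + r^4) = C₀ × r(1−r^4)/(1−r)
        = 4.850 × 0.5306 × (1 − 0.07926) / (1 − 0.5306) = 5.048 mg/L

5.05 mg/L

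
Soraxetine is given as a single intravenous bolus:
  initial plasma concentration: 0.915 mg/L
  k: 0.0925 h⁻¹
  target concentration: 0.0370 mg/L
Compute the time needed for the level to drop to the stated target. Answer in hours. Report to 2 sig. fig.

35 h

t = ln(C₀ / C) / k = ln(0.9150 / 0.0370) / 0.09250
  = ln(24.73) / 0.09250 = 3.208 / 0.09250 = 34.68 h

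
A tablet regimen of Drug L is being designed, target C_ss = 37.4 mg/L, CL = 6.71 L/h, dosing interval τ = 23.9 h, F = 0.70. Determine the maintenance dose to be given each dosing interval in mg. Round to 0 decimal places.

8568 mg

At steady state, F × (Dose/τ) = Css × CL.
Dose = Css × CL × τ / F = 37.4 × 6.710 × 23.9 / 0.70 = 8568 mg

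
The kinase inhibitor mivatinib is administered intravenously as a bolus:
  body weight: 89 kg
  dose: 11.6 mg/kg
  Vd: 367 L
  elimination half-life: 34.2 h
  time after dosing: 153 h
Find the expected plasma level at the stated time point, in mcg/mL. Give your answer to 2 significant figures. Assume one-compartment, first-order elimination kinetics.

0.13 mcg/mL

Total dose = 11.6 × 89 = 1032 mg
C₀ = Dose / Vd = 1032 / 367 = 2.812 mg/L
k = ln2 / t½ = 0.693147 / 34.2 = 0.02027 h⁻¹
C = C₀ · e^(−k·t) = 2.812 × e^(−0.02027 × 153)
  = 2.812 × 0.04499 = 0.1265 mg/L
(0.1265 mg/L = 0.1265 mcg/mL)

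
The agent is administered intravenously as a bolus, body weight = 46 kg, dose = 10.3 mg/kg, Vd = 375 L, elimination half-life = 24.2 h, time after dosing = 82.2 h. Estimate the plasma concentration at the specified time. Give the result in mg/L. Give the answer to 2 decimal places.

Total dose = 10.3 × 46 = 473.8 mg
C₀ = Dose / Vd = 473.8 / 375 = 1.263 mg/L
k = ln2 / t½ = 0.693147 / 24.2 = 0.02864 h⁻¹
C = C₀ · e^(−k·t) = 1.263 × e^(−0.02864 × 82.2)
  = 1.263 × 0.09497 = 0.1199 mg/L

0.12 mg/L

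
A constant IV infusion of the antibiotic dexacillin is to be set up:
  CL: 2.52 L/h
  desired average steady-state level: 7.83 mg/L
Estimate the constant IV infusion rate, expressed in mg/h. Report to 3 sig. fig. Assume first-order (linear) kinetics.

At steady state, infusion rate R₀ = Css × CL = 7.83 × 2.520 = 19.73 mg/h

19.7 mg/h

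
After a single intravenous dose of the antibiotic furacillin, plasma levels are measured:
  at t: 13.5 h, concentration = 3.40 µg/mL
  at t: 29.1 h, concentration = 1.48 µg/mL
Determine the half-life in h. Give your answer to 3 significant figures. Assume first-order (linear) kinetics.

13.0 h

k = ln(C₁/C₂) / (t₂ − t₁) = ln(3.40/1.48) / (29.1 − 13.5)
  = 0.8317 / 15.60 = 0.05331 h⁻¹
t½ = ln2 / k = 0.693147 / 0.05331 = 13.00 h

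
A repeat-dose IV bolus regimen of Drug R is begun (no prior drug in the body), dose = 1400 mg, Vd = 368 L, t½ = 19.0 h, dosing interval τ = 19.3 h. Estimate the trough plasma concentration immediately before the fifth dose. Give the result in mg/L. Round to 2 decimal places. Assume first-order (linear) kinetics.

C₀ per dose = Dose / Vd = 1400 / 368 = 3.804 mg/L
k = ln2 / t½ = 0.693147 / 19.0 = 0.03648 h⁻¹
Fraction remaining after one interval: r = e^(−kτ) = e^(−0.03648 × 19.3) = 0.4946
Before dose 5, 4 doses have been given (aged 1τ, 2τ, 3τ, 4τ).
C_trough = C₀ × (r + r² + … + r^4) = C₀ × r(1−r^4)/(1−r)
        = 3.804 × 0.4946 × (1 − 0.05984) / (1 − 0.4946) = 3.500 mg/L

3.50 mg/L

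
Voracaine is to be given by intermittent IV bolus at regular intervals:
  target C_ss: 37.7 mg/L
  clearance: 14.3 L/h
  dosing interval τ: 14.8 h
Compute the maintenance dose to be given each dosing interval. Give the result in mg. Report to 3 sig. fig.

7980 mg

At steady state, Dose/τ = Css × CL.
Dose = Css × CL × τ = 37.7 × 14.30 × 14.8 = 7979 mg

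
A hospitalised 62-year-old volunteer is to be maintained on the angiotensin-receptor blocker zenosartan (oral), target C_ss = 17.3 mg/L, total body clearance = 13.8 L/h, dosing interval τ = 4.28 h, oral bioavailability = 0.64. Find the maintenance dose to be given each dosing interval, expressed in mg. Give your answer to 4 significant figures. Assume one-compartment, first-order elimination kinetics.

At steady state, F × (Dose/τ) = Css × CL.
Dose = Css × CL × τ / F = 17.3 × 13.80 × 4.28 / 0.64 = 1597 mg

1597 mg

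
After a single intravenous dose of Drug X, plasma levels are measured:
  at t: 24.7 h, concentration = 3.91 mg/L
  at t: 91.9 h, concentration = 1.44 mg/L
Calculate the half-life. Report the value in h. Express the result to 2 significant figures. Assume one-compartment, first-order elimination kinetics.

47 h

k = ln(C₁/C₂) / (t₂ − t₁) = ln(3.91/1.44) / (91.9 − 24.7)
  = 0.9989 / 67.20 = 0.01486 h⁻¹
t½ = ln2 / k = 0.693147 / 0.01486 = 46.65 h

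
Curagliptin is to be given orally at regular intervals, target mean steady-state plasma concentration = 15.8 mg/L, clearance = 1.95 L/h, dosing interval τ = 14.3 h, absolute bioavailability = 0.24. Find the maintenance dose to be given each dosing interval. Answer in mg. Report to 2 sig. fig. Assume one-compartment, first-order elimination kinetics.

At steady state, F × (Dose/τ) = Css × CL.
Dose = Css × CL × τ / F = 15.8 × 1.950 × 14.3 / 0.24 = 1836 mg

1800 mg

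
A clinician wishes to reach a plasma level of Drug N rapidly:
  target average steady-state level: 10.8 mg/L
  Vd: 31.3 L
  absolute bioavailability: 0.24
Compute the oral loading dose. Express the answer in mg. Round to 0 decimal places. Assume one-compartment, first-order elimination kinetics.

1409 mg

LD = Css × Vd / F = 10.8 × 31.3 / 0.24 = 1409 mg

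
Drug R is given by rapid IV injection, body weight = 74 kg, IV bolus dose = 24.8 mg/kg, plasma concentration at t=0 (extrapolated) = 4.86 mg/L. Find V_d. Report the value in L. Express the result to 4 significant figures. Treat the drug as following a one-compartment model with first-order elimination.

Dose = 24.8 × 74 = 1835 mg
Vd = Dose / C₀ = 1835 / 4.86 = 377.6 L

377.6 L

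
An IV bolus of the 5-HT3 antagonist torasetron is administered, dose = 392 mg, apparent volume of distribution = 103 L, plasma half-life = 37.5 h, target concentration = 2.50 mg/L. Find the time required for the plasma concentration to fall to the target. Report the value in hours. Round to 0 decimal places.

C₀ = Dose / Vd = 392.0 / 103 = 3.806 mg/L
k = ln2 / t½ = 0.693147 / 37.5 = 0.01848 h⁻¹
t = ln(C₀ / C) / k = ln(3.806 / 2.50) / 0.01848
  = ln(1.522) / 0.01848 = 0.4200 / 0.01848 = 22.73 h

23 h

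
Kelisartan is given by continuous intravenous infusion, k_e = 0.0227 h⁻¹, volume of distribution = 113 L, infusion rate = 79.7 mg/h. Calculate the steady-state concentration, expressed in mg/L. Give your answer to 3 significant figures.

CL = k × Vd = 0.02270 × 113 = 2.565 L/h
At steady state Css = R₀ / CL = 79.7 / 2.565 = 31.07 mg/L

31.1 mg/L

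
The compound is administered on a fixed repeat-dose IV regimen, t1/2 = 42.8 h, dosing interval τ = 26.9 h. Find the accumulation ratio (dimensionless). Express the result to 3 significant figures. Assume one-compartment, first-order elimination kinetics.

2.83

k = ln2 / t½ = 0.693147 / 42.8 = 0.01620 h⁻¹
e^(−kτ) = e^(−0.01620 × 26.9) = 0.6468
Accumulation ratio R = 1 / (1 − e^(−kτ)) = 1 / (1 − 0.6468) = 2.831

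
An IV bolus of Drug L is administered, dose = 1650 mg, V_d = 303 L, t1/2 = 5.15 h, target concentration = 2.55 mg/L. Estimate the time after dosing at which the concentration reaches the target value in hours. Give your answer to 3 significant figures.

C₀ = Dose / Vd = 1650 / 303 = 5.446 mg/L
k = ln2 / t½ = 0.693147 / 5.15 = 0.1346 h⁻¹
t = ln(C₀ / C) / k = ln(5.446 / 2.55) / 0.1346
  = ln(2.136) / 0.1346 = 0.7589 / 0.1346 = 5.638 h

5.64 h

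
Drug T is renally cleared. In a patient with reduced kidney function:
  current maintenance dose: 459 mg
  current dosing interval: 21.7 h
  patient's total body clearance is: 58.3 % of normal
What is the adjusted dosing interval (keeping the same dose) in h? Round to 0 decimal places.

To keep the same average steady-state level, dosing rate must scale with clearance.
CL ratio = 58.3 / 100 = 0.5830
New interval (same dose) = 21.7 / 0.5830 = 37.22 h

37 h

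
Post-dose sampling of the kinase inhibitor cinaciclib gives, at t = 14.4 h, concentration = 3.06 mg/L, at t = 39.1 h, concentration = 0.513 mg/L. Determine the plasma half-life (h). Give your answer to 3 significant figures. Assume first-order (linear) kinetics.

9.59 h

k = ln(C₁/C₂) / (t₂ − t₁) = ln(3.06/0.513) / (39.1 − 14.4)
  = 1.786 / 24.70 = 0.07231 h⁻¹
t½ = ln2 / k = 0.693147 / 0.07231 = 9.586 h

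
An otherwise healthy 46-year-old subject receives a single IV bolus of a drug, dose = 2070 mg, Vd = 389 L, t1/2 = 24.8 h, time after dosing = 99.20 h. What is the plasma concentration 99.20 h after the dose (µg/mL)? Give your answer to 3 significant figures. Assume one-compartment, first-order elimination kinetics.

C₀ = Dose / Vd = 2070 / 389 = 5.321 mg/L
k = ln2 / t½ = 0.693147 / 24.8 = 0.02795 h⁻¹
t / t½ = 99.20 / 24.8 = 4 half-lives
C = C₀ × (1/2)^4 = 5.321 × 0.06250 = 0.3326 mg/L
(0.3326 mg/L = 0.3326 µg/mL)

0.333 µg/mL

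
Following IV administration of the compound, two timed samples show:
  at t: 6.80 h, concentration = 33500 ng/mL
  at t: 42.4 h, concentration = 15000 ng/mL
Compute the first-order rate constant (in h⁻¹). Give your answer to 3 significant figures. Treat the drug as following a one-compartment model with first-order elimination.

0.0226 h⁻¹

k = ln(C₁/C₂) / (t₂ − t₁) = ln(33500/15000) / (42.4 − 6.80)
  = 0.8035 / 35.60 = 0.02257 h⁻¹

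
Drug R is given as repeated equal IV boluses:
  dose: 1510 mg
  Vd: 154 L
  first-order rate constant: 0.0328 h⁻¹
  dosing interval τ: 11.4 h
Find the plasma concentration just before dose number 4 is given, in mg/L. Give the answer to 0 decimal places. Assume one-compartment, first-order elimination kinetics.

15 mg/L

C₀ per dose = Dose / Vd = 1510 / 154 = 9.805 mg/L
Fraction remaining after one interval: r = e^(−kτ) = e^(−0.03280 × 11.4) = 0.6880
Before dose 4, 3 doses have been given (aged 1τ, 2τ, 3τ).
C_trough = C₀ × (r + r² + … + r^3) = C₀ × r(1−r^3)/(1−r)
        = 9.805 × 0.6880 × (1 − 0.3257) / (1 − 0.6880) = 14.58 mg/L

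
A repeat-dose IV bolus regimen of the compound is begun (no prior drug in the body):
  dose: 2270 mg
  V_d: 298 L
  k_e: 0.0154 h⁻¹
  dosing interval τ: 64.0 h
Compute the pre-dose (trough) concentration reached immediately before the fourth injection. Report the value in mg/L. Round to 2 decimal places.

C₀ per dose = Dose / Vd = 2270 / 298 = 7.617 mg/L
Fraction remaining after one interval: r = e^(−kτ) = e^(−0.01540 × 64.0) = 0.3732
Before dose 4, 3 doses have been given (aged 1τ, 2τ, 3τ).
C_trough = C₀ × (r + r² + … + r^3) = C₀ × r(1−r^3)/(1−r)
        = 7.617 × 0.3732 × (1 − 0.05198) / (1 − 0.3732) = 4.299 mg/L

4.30 mg/L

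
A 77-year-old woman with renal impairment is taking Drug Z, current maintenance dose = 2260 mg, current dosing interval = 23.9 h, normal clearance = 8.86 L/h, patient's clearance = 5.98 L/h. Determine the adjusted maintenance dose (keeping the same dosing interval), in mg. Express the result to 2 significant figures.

1500 mg

To keep the same average steady-state level, dosing rate must scale with clearance.
CL ratio = 5.98 / 8.86 = 0.6749
New dose (same interval) = 2260 × 0.6749 = 1525 mg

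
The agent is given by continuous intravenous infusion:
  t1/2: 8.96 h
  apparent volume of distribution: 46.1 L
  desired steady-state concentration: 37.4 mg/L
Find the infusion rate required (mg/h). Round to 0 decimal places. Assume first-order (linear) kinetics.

k = ln2 / t½ = 0.693147 / 8.96 = 0.07736 h⁻¹
CL = k × Vd = 0.07736 × 46.1 = 3.566 L/h
At steady state, infusion rate R₀ = Css × CL = 37.4 × 3.566 = 133.4 mg/h

133 mg/h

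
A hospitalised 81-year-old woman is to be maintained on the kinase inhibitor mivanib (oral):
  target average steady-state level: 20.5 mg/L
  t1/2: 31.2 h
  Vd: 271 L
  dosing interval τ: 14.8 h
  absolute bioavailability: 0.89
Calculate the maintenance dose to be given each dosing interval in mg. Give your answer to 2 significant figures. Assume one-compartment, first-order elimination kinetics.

k = ln2 / t½ = 0.693147 / 31.2 = 0.02222 h⁻¹
CL = k × Vd = 0.02222 × 271 = 6.022 L/h
At steady state, F × (Dose/τ) = Css × CL.
Dose = Css × CL × τ / F = 20.5 × 6.022 × 14.8 / 0.89 = 2053 mg

2100 mg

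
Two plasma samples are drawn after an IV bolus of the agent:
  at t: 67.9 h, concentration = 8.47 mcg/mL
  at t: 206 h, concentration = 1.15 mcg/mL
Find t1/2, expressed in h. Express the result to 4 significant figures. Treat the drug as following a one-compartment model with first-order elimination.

k = ln(C₁/C₂) / (t₂ − t₁) = ln(8.47/1.15) / (206 − 67.9)
  = 1.997 / 138.1 = 0.01446 h⁻¹
t½ = ln2 / k = 0.693147 / 0.01446 = 47.94 h

47.94 h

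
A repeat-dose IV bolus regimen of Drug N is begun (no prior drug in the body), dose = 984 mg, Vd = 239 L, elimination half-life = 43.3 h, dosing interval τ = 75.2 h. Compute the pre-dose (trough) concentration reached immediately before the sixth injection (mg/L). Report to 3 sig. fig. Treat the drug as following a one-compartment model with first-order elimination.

1.76 mg/L

C₀ per dose = Dose / Vd = 984 / 239 = 4.117 mg/L
k = ln2 / t½ = 0.693147 / 43.3 = 0.01601 h⁻¹
Fraction remaining after one interval: r = e^(−kτ) = e^(−0.01601 × 75.2) = 0.3000
Before dose 6, 5 doses have been given (aged 1τ, 2τ, 3τ, 4τ, 5τ).
C_trough = C₀ × (r + r² + … + r^5) = C₀ × r(1−r^5)/(1−r)
        = 4.117 × 0.3000 × (1 − 0.002430) / (1 − 0.3000) = 1.760 mg/L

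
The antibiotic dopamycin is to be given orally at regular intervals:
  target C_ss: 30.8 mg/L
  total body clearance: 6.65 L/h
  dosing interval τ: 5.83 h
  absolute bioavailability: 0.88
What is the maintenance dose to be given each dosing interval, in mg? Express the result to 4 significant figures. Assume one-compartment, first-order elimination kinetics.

1357 mg

At steady state, F × (Dose/τ) = Css × CL.
Dose = Css × CL × τ / F = 30.8 × 6.650 × 5.83 / 0.88 = 1357 mg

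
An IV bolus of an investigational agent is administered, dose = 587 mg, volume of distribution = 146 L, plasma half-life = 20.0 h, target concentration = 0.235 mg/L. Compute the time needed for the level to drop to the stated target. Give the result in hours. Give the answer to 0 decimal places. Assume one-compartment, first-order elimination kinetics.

C₀ = Dose / Vd = 587.0 / 146 = 4.021 mg/L
k = ln2 / t½ = 0.693147 / 20.0 = 0.03466 h⁻¹
t = ln(C₀ / C) / k = ln(4.021 / 0.235) / 0.03466
  = ln(17.11) / 0.03466 = 2.840 / 0.03466 = 81.94 h

82 h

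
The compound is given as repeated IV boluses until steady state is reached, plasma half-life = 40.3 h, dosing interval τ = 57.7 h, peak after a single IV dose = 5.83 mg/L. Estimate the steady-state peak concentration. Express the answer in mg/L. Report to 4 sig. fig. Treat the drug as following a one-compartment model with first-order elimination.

9.264 mg/L

k = ln2 / t½ = 0.693147 / 40.3 = 0.01720 h⁻¹
e^(−kτ) = e^(−0.01720 × 57.7) = 0.3707
Accumulation ratio R = 1 / (1 − e^(−kτ)) = 1 / (1 − 0.3707) = 1.589
Steady-state peak = C₀ × R = 5.83 × 1.589 = 9.264 mg/L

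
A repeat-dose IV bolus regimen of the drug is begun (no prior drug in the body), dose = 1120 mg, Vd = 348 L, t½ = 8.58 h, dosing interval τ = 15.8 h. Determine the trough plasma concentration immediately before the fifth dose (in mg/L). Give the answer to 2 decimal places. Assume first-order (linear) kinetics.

C₀ per dose = Dose / Vd = 1120 / 348 = 3.218 mg/L
k = ln2 / t½ = 0.693147 / 8.58 = 0.08079 h⁻¹
Fraction remaining after one interval: r = e^(−kτ) = e^(−0.08079 × 15.8) = 0.2790
Before dose 5, 4 doses have been given (aged 1τ, 2τ, 3τ, 4τ).
C_trough = C₀ × (r + r² + … + r^4) = C₀ × r(1−r^4)/(1−r)
        = 3.218 × 0.2790 × (1 − 0.006059) / (1 − 0.2790) = 1.238 mg/L

1.24 mg/L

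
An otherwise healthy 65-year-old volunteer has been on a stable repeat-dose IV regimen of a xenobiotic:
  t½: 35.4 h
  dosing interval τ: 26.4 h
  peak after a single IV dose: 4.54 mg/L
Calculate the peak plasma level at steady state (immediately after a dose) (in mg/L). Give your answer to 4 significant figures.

11.25 mg/L

k = ln2 / t½ = 0.693147 / 35.4 = 0.01958 h⁻¹
e^(−kτ) = e^(−0.01958 × 26.4) = 0.5964
Accumulation ratio R = 1 / (1 − e^(−kτ)) = 1 / (1 − 0.5964) = 2.478
Steady-state peak = C₀ × R = 4.54 × 2.478 = 11.25 mg/L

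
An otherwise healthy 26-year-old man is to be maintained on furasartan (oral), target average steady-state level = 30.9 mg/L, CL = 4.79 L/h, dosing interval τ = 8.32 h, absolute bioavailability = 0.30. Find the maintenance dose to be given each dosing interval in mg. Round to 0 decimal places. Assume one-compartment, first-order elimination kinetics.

At steady state, F × (Dose/τ) = Css × CL.
Dose = Css × CL × τ / F = 30.9 × 4.790 × 8.32 / 0.30 = 4105 mg

4105 mg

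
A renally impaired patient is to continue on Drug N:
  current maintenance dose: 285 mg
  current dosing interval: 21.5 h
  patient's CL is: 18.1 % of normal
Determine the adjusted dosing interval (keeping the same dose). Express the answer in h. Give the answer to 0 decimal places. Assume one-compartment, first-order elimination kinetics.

To keep the same average steady-state level, dosing rate must scale with clearance.
CL ratio = 18.1 / 100 = 0.1810
New interval (same dose) = 21.5 / 0.1810 = 118.8 h

119 h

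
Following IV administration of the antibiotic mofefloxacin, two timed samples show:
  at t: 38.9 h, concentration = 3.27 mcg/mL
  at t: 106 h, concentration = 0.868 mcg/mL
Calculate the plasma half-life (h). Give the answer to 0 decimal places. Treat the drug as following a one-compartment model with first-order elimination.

k = ln(C₁/C₂) / (t₂ − t₁) = ln(3.27/0.868) / (106 − 38.9)
  = 1.326 / 67.10 = 0.01976 h⁻¹
t½ = ln2 / k = 0.693147 / 0.01976 = 35.08 h

35 h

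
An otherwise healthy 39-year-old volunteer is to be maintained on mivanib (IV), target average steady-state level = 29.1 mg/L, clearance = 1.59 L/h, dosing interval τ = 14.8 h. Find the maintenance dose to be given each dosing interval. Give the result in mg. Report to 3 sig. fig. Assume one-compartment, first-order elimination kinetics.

685 mg

At steady state, Dose/τ = Css × CL.
Dose = Css × CL × τ = 29.1 × 1.590 × 14.8 = 684.8 mg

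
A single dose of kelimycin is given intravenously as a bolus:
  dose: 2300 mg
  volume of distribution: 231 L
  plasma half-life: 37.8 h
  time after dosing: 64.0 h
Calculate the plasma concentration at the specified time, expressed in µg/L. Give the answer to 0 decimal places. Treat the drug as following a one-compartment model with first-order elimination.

3079 µg/L

C₀ = Dose / Vd = 2300 / 231 = 9.957 mg/L
k = ln2 / t½ = 0.693147 / 37.8 = 0.01834 h⁻¹
C = C₀ · e^(−k·t) = 9.957 × e^(−0.01834 × 64.0)
  = 9.957 × 0.3092 = 3.079 mg/L
Convert: 3.079 mg/L × 1000 = 3079 µg/L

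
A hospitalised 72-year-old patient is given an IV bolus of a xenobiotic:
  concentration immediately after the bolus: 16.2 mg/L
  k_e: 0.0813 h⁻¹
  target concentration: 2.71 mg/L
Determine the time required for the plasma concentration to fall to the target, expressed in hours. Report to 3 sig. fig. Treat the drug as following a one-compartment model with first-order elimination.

t = ln(C₀ / C) / k = ln(16.20 / 2.71) / 0.08130
  = ln(5.978) / 0.08130 = 1.788 / 0.08130 = 21.99 h

22.0 h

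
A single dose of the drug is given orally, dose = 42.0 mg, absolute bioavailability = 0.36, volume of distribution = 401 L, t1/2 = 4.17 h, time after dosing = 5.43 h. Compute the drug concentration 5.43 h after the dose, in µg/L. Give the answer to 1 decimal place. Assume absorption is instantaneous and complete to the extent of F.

15.3 µg/L

Amount reaching circulation = F × Dose = 0.36 × 42.00 = 15.12 mg
C₀ = F·Dose / Vd = 15.12 / 401 = 0.03771 mg/L
k = ln2 / t½ = 0.693147 / 4.17 = 0.1662 h⁻¹
C = C₀ · e^(−k·t) = 0.03771 × e^(−0.1662 × 5.43)
  = 0.03771 × 0.4056 = 0.01530 mg/L
Convert: 0.01530 mg/L × 1000 = 15.30 µg/L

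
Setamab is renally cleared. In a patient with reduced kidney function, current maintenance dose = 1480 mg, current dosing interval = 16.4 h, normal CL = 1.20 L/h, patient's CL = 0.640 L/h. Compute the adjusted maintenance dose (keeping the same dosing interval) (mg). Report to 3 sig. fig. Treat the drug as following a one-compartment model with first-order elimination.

To keep the same average steady-state level, dosing rate must scale with clearance.
CL ratio = 0.640 / 1.20 = 0.5333
New dose (same interval) = 1480 × 0.5333 = 789.3 mg

789 mg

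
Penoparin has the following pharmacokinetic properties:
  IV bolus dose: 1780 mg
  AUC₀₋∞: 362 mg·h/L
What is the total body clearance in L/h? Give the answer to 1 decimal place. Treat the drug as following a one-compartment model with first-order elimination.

4.9 L/h

CL = Dose / AUC = 1780 / 362 = 4.917 L/h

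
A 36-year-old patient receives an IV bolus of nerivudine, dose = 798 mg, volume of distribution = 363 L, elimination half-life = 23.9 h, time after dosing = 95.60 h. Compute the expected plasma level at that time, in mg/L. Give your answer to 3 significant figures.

0.137 mg/L

C₀ = Dose / Vd = 798.0 / 363 = 2.198 mg/L
k = ln2 / t½ = 0.693147 / 23.9 = 0.02900 h⁻¹
t / t½ = 95.60 / 23.9 = 4 half-lives
C = C₀ × (1/2)^4 = 2.198 × 0.06250 = 0.1374 mg/L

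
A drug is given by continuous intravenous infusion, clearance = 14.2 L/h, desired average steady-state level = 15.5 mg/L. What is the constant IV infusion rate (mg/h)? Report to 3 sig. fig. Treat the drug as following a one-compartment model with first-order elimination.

220 mg/h

At steady state, infusion rate R₀ = Css × CL = 15.5 × 14.20 = 220.1 mg/h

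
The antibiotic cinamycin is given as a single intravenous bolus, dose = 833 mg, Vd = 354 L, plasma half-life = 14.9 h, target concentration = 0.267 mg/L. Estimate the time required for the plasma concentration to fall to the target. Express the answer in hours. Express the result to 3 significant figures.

C₀ = Dose / Vd = 833.0 / 354 = 2.353 mg/L
k = ln2 / t½ = 0.693147 / 14.9 = 0.04652 h⁻¹
t = ln(C₀ / C) / k = ln(2.353 / 0.267) / 0.04652
  = ln(8.813) / 0.04652 = 2.176 / 0.04652 = 46.78 h

46.8 h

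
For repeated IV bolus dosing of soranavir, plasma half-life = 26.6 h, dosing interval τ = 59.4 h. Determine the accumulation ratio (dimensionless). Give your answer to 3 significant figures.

1.27

k = ln2 / t½ = 0.693147 / 26.6 = 0.02606 h⁻¹
e^(−kτ) = e^(−0.02606 × 59.4) = 0.2127
Accumulation ratio R = 1 / (1 − e^(−kτ)) = 1 / (1 − 0.2127) = 1.270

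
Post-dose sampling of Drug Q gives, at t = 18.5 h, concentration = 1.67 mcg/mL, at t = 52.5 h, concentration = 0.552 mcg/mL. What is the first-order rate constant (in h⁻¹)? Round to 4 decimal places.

k = ln(C₁/C₂) / (t₂ − t₁) = ln(1.67/0.552) / (52.5 − 18.5)
  = 1.107 / 34.00 = 0.03256 h⁻¹

0.0326 h⁻¹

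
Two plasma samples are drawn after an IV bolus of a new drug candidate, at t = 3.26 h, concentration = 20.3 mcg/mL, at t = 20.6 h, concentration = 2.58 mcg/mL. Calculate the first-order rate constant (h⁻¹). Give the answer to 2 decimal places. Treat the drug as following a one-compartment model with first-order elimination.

k = ln(C₁/C₂) / (t₂ − t₁) = ln(20.3/2.58) / (20.6 − 3.26)
  = 2.063 / 17.34 = 0.1190 h⁻¹

0.12 h⁻¹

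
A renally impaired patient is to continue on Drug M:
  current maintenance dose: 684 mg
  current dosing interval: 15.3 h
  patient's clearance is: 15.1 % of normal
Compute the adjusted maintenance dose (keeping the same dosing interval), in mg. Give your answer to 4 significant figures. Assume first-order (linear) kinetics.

To keep the same average steady-state level, dosing rate must scale with clearance.
CL ratio = 15.1 / 100 = 0.1510
New dose (same interval) = 684 × 0.1510 = 103.3 mg

103.3 mg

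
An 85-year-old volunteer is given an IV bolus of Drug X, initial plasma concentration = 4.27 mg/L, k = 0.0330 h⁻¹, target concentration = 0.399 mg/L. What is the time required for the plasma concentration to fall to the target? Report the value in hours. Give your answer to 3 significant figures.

71.8 h

t = ln(C₀ / C) / k = ln(4.270 / 0.399) / 0.03300
  = ln(10.70) / 0.03300 = 2.370 / 0.03300 = 71.82 h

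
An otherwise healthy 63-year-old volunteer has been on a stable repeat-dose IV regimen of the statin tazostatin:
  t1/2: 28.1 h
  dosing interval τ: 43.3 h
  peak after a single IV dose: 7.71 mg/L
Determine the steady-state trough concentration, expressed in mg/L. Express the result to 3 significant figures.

4.04 mg/L

k = ln2 / t½ = 0.693147 / 28.1 = 0.02467 h⁻¹
e^(−kτ) = e^(−0.02467 × 43.3) = 0.3436
Accumulation ratio R = 1 / (1 − e^(−kτ)) = 1 / (1 − 0.3436) = 1.523
Steady-state trough = C₀ × R × e^(−kτ) = 7.71 × 1.523 × 0.3436 = 4.035 mg/L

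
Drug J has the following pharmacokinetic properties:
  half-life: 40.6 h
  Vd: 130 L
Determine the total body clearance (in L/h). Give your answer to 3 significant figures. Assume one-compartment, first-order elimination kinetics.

k = ln2 / t½ = 0.693147 / 40.6 = 0.01707 h⁻¹
CL = k × Vd = 0.01707 × 130 = 2.219 L/h

2.22 L/h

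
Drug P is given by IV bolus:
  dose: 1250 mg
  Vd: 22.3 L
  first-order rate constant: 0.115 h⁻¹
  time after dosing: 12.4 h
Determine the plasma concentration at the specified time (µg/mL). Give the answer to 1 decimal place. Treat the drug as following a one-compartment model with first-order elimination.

C₀ = Dose / Vd = 1250 / 22.3 = 56.05 mg/L
C = C₀ · e^(−k·t) = 56.05 × e^(−0.1150 × 12.4)
  = 56.05 × 0.2403 = 13.47 mg/L
(13.47 mg/L = 13.47 µg/mL)

13.5 µg/mL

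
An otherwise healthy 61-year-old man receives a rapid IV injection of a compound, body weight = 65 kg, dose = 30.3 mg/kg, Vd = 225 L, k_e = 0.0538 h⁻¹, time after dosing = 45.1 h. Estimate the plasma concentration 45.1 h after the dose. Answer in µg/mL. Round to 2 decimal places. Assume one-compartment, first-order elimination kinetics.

0.77 µg/mL

Total dose = 30.3 × 65 = 1970 mg
C₀ = Dose / Vd = 1970 / 225 = 8.756 mg/L
C = C₀ · e^(−k·t) = 8.756 × e^(−0.05380 × 45.1)
  = 8.756 × 0.08836 = 0.7737 mg/L
(0.7737 mg/L = 0.7737 µg/mL)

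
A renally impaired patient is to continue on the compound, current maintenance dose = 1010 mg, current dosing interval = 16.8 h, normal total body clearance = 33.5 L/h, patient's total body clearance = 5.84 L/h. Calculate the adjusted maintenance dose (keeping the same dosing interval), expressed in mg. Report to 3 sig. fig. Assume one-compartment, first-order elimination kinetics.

To keep the same average steady-state level, dosing rate must scale with clearance.
CL ratio = 5.84 / 33.5 = 0.1743
New dose (same interval) = 1010 × 0.1743 = 176.0 mg

176 mg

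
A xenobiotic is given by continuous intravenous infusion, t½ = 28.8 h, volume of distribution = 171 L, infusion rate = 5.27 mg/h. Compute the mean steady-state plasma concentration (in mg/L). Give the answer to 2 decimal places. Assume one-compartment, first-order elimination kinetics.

k = ln2 / t½ = 0.693147 / 28.8 = 0.02407 h⁻¹
CL = k × Vd = 0.02407 × 171 = 4.116 L/h
At steady state Css = R₀ / CL = 5.27 / 4.116 = 1.280 mg/L

1.28 mg/L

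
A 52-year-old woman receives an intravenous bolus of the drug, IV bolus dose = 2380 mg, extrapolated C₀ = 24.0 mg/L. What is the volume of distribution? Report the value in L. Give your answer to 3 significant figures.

Vd = Dose / C₀ = 2380 / 24.0 = 99.17 L

99.2 L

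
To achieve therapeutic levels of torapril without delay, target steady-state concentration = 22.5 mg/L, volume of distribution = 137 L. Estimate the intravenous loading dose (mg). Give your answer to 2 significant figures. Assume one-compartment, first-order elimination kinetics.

3100 mg

LD = Css × Vd = 22.5 × 137 = 3083 mg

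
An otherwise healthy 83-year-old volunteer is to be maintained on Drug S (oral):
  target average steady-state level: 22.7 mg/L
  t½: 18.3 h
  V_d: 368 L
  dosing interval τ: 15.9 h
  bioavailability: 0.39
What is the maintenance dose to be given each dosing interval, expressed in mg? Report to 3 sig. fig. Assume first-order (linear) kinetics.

k = ln2 / t½ = 0.693147 / 18.3 = 0.03788 h⁻¹
CL = k × Vd = 0.03788 × 368 = 13.94 L/h
At steady state, F × (Dose/τ) = Css × CL.
Dose = Css × CL × τ / F = 22.7 × 13.94 × 15.9 / 0.39 = 12900 mg

12900 mg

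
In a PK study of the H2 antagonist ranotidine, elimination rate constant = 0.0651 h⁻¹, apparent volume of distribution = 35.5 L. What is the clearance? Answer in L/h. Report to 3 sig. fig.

2.31 L/h

CL = k × Vd = 0.0651 × 35.5 = 2.311 L/h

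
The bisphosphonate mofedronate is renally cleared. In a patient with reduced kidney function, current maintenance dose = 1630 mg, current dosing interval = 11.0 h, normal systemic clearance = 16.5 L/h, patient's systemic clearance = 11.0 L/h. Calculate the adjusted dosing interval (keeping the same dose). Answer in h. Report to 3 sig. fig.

To keep the same average steady-state level, dosing rate must scale with clearance.
CL ratio = 11.0 / 16.5 = 0.6667
New interval (same dose) = 11.0 / 0.6667 = 16.50 h

16.5 h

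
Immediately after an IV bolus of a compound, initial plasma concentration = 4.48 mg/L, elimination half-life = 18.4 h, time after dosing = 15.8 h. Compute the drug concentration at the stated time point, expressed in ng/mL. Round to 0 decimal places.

k = ln2 / t½ = 0.693147 / 18.4 = 0.03767 h⁻¹
C = C₀ · e^(−k·t) = 4.480 × e^(−0.03767 × 15.8)
  = 4.480 × 0.5515 = 2.471 mg/L
Convert: 2.471 mg/L × 1000 = 2471 ng/mL

2471 ng/mL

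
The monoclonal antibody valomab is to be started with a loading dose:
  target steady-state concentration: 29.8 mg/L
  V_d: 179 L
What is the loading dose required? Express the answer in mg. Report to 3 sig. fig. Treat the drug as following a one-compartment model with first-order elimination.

LD = Css × Vd = 29.8 × 179 = 5334 mg

5330 mg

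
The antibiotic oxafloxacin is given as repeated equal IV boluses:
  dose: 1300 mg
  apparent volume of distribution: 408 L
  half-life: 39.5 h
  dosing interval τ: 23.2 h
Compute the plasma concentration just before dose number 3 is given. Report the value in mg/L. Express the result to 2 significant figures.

C₀ per dose = Dose / Vd = 1300 / 408 = 3.186 mg/L
k = ln2 / t½ = 0.693147 / 39.5 = 0.01755 h⁻¹
Fraction remaining after one interval: r = e^(−kτ) = e^(−0.01755 × 23.2) = 0.6655
Before dose 3, 2 doses have been given (aged 1τ, 2τ).
C_trough = C₀ × (r + r²) = 3.186 × (0.6655 + 0.4429) = 3.531 mg/L

3.5 mg/L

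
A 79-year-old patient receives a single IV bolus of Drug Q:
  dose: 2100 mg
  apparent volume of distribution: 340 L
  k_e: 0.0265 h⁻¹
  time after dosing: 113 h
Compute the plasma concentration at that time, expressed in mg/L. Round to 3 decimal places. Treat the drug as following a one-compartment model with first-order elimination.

0.309 mg/L

C₀ = Dose / Vd = 2100 / 340 = 6.176 mg/L
C = C₀ · e^(−k·t) = 6.176 × e^(−0.02650 × 113)
  = 6.176 × 0.05006 = 0.3092 mg/L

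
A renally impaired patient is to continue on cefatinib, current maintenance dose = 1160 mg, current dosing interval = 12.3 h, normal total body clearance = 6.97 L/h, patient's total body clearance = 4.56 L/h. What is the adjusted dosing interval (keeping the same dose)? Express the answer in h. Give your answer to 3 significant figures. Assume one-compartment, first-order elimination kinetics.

To keep the same average steady-state level, dosing rate must scale with clearance.
CL ratio = 4.56 / 6.97 = 0.6542
New interval (same dose) = 12.3 / 0.6542 = 18.80 h

18.8 h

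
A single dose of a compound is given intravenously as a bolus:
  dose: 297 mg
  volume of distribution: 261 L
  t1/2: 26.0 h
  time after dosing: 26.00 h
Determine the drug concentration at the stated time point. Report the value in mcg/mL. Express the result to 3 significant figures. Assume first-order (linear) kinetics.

C₀ = Dose / Vd = 297.0 / 261 = 1.138 mg/L
k = ln2 / t½ = 0.693147 / 26.0 = 0.02666 h⁻¹
t / t½ = 26.00 / 26.0 = 1 half-lives
C = C₀ × (1/2)^1 = 1.138 × 0.5000 = 0.5690 mg/L
(0.5690 mg/L = 0.5690 mcg/mL)

0.569 mcg/mL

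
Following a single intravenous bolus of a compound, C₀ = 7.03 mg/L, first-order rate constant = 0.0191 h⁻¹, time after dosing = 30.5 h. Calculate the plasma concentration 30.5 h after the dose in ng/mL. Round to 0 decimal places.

C = C₀ · e^(−k·t) = 7.030 × e^(−0.01910 × 30.5)
  = 7.030 × 0.5585 = 3.926 mg/L
Convert: 3.926 mg/L × 1000 = 3926 ng/mL

3926 ng/mL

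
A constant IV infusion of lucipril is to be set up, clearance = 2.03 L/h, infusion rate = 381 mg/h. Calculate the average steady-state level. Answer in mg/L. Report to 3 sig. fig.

At steady state Css = R₀ / CL = 381 / 2.030 = 187.7 mg/L

188 mg/L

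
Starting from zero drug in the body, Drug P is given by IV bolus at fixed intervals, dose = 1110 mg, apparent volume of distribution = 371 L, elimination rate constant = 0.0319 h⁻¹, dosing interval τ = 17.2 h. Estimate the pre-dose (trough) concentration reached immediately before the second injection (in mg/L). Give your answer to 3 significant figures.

C₀ per dose = Dose / Vd = 1110 / 371 = 2.992 mg/L
Fraction remaining after one interval: r = e^(−kτ) = e^(−0.03190 × 17.2) = 0.5777
Before dose 2, 1 dose has been given (aged 1τ).
C_trough = C₀ × r = 2.992 × 0.5777 = 1.728 mg/L

1.73 mg/L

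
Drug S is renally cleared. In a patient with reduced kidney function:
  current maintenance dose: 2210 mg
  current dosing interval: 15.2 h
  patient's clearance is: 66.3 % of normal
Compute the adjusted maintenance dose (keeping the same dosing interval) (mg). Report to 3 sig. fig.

To keep the same average steady-state level, dosing rate must scale with clearance.
CL ratio = 66.3 / 100 = 0.6630
New dose (same interval) = 2210 × 0.6630 = 1465 mg

1470 mg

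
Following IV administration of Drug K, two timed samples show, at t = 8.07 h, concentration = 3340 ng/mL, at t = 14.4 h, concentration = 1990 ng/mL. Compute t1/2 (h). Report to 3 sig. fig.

8.47 h

k = ln(C₁/C₂) / (t₂ − t₁) = ln(3340/1990) / (14.4 − 8.07)
  = 0.5178 / 6.330 = 0.08180 h⁻¹
t½ = ln2 / k = 0.693147 / 0.08180 = 8.474 h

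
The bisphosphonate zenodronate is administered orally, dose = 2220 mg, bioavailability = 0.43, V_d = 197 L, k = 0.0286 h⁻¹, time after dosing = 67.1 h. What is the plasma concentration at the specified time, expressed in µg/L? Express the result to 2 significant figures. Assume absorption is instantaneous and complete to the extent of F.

Amount reaching circulation = F × Dose = 0.43 × 2220 = 954.6 mg
C₀ = F·Dose / Vd = 954.6 / 197 = 4.846 mg/L
C = C₀ · e^(−k·t) = 4.846 × e^(−0.02860 × 67.1)
  = 4.846 × 0.1467 = 0.7109 mg/L
Convert: 0.7109 mg/L × 1000 = 710.9 µg/L

710 µg/L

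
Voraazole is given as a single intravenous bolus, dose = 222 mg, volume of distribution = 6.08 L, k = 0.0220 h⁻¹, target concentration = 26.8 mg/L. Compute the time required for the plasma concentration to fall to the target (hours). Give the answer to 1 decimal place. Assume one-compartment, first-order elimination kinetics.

C₀ = Dose / Vd = 222.0 / 6.08 = 36.51 mg/L
t = ln(C₀ / C) / k = ln(36.51 / 26.8) / 0.02200
  = ln(1.362) / 0.02200 = 0.3090 / 0.02200 = 14.05 h

14.1 h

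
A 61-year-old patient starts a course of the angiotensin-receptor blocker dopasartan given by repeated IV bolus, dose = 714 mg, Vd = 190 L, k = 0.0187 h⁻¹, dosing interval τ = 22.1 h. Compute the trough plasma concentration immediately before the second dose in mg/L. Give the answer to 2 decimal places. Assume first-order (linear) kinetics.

2.49 mg/L

C₀ per dose = Dose / Vd = 714 / 190 = 3.758 mg/L
Fraction remaining after one interval: r = e^(−kτ) = e^(−0.01870 × 22.1) = 0.6615
Before dose 2, 1 dose has been given (aged 1τ).
C_trough = C₀ × r = 3.758 × 0.6615 = 2.486 mg/L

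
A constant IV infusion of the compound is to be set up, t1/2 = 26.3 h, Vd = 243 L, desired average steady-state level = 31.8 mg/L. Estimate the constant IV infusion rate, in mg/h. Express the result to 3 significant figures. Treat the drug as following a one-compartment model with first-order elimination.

204 mg/h

k = ln2 / t½ = 0.693147 / 26.3 = 0.02636 h⁻¹
CL = k × Vd = 0.02636 × 243 = 6.405 L/h
At steady state, infusion rate R₀ = Css × CL = 31.8 × 6.405 = 203.7 mg/h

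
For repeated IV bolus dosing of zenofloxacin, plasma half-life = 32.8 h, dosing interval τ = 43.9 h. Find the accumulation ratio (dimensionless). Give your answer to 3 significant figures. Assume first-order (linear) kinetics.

k = ln2 / t½ = 0.693147 / 32.8 = 0.02113 h⁻¹
e^(−kτ) = e^(−0.02113 × 43.9) = 0.3955
Accumulation ratio R = 1 / (1 − e^(−kτ)) = 1 / (1 − 0.3955) = 1.654

1.65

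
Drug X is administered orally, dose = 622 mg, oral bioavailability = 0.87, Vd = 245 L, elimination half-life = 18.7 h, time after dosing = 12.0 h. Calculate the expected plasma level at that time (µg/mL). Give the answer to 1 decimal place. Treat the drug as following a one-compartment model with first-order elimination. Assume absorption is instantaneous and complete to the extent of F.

1.4 µg/mL

Amount reaching circulation = F × Dose = 0.87 × 622.0 = 541.1 mg
C₀ = F·Dose / Vd = 541.1 / 245 = 2.209 mg/L
k = ln2 / t½ = 0.693147 / 18.7 = 0.03707 h⁻¹
C = C₀ · e^(−k·t) = 2.209 × e^(−0.03707 × 12.0)
  = 2.209 × 0.6409 = 1.416 mg/L
(1.416 mg/L = 1.416 µg/mL)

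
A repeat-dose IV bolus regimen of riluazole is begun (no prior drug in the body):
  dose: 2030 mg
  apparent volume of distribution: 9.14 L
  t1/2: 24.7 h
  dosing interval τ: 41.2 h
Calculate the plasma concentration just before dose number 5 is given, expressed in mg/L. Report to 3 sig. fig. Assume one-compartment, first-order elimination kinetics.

C₀ per dose = Dose / Vd = 2030 / 9.14 = 222.1 mg/L
k = ln2 / t½ = 0.693147 / 24.7 = 0.02806 h⁻¹
Fraction remaining after one interval: r = e^(−kτ) = e^(−0.02806 × 41.2) = 0.3147
Before dose 5, 4 doses have been given (aged 1τ, 2τ, 3τ, 4τ).
C_trough = C₀ × (r + r² + … + r^4) = C₀ × r(1−r^4)/(1−r)
        = 222.1 × 0.3147 × (1 − 0.009808) / (1 − 0.3147) = 101.0 mg/L

101 mg/L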